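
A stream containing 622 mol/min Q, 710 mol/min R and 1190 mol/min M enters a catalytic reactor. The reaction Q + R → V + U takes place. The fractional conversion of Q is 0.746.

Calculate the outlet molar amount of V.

Q reacted = 0.746 × 622 = 464 mol/min; ν_Q = −1, so ξ = 464/1 = 464 mol/min.
Outlet amounts (n = n₀ + ν ξ):
  Q: 622 − 1(464) = 158
  R: 710 − 1(464) = 246
  V: 0 + 1(464) = 464
  U: 0 + 1(464) = 464
  M: 1190 (inert)

464 mol/min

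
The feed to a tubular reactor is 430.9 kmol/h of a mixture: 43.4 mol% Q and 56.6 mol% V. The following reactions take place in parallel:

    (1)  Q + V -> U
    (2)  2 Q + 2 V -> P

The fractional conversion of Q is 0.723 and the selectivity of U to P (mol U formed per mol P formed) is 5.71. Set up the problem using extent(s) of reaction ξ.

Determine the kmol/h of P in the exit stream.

17.5 kmol/h

Conversion of Q: Q consumed = 0.723 × 187 = 135.2 kmol/h = 1ξ₁ + 2ξ₂.
Selectivity: 1ξ₁ / (1ξ₂) = 5.71 → ξ₁ = 5.71 ξ₂.
Substitute: (1·5.71 + 2) ξ₂ = 135.2 → ξ₂ = 17.54 kmol/h, ξ₁ = 100.1 kmol/h.
Outlet amounts (n = n₀ + Σ ν·ξ):
  Q: 187 − 1(100.1) − 2(17.54) = 51.8
  V: 243.9 − 1(100.1) − 2(17.54) = 108.7
  U: 0 + 1(100.1) = 100.1
  P: 0 + 1(17.54) = 17.54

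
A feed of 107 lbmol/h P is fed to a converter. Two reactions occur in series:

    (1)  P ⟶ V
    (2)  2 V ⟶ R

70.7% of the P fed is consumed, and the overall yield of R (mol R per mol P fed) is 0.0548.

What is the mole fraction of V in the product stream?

0.632

Conversion of P: P consumed = 1ξ₁ = 0.707 × 107 → ξ₁ = 75.65 lbmol/h.
Yield of R: 1ξ₂ / 107 = 0.0548 → ξ₂ = 5.864 lbmol/h.
Outlet amounts (n = n₀ + Σ ν·ξ):
  P: 107 − 1(75.65) = 31.35
  V: 0 + 1(75.65) − 2(5.864) = 63.92
  R: 0 + 1(5.864) = 5.864
Total out = 101.1 lbmol/h; y_V = 63.92 / 101.1 = 0.632.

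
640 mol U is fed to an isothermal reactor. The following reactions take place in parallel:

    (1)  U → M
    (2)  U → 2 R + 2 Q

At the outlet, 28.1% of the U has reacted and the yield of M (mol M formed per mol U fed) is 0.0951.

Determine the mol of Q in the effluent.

238 mol

Yield of M: 1ξ₁ / 640 = 0.0951 → ξ₁ = 60.86 mol.
Conversion of U: 1ξ₁ + 1ξ₂ = 0.281 × 640 = 179.8 → ξ₂ = 119 mol.
Outlet amounts (n = n₀ + Σ ν·ξ):
  U: 640 − 1(60.86) − 1(119) = 460.2
  M: 0 + 1(60.86) = 60.86
  R: 0 + 2(119) = 238
  Q: 0 + 2(119) = 238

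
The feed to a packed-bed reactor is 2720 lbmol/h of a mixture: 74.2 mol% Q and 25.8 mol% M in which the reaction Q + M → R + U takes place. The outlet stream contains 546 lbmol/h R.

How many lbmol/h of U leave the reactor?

For R: n = n₀ + 1ξ → 546 = 0 + 1ξ, giving ξ = 546 lbmol/h.
Outlet amounts (n = n₀ + ν ξ):
  Q: 2018 − 1(546) = 1472
  M: 701.8 − 1(546) = 155.8
  R: 0 + 1(546) = 546
  U: 0 + 1(546) = 546

546 lbmol/h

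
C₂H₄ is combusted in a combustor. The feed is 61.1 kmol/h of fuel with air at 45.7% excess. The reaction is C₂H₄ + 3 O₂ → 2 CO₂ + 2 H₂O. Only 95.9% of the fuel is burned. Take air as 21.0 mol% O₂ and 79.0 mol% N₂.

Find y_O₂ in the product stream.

Stoichiometric O₂ = 3 × 61.1 = 183.3 kmol/h; O₂ fed = 183.3 × 1.457 = 267.1 kmol/h.
N₂ fed = 267.1 × 79/21 = 1005 kmol/h.
Fuel reacted = 0.959 × 61.1 → ξ = 58.59 kmol/h.
Outlet (n = n₀ + ν ξ):
  C₂H₄: 61.1 − 1(58.59) = 2.505
  O₂: 267.1 − 3(58.59) = 91.28
  N₂: 1005 (inert)
  CO₂: 0 + 2(58.59) = 117.2
  H₂O: 0 + 2(58.59) = 117.2
Total out = 1333 kmol/h; y_O₂ = 91.28 / 1333 = 0.06849.

0.0685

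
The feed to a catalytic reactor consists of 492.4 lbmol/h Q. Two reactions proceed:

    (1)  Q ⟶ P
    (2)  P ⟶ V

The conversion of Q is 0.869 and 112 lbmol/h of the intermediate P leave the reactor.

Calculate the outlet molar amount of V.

316 lbmol/h

Conversion of Q: Q consumed = 1ξ₁ = 0.869 × 492.4 → ξ₁ = 427.9 lbmol/h.
P balance: n_P = 0 + 1ξ₁ − 1ξ₂ = 112 → ξ₂ = (1·427.9 − 112)/1 = 315.9 lbmol/h.
Outlet amounts (n = n₀ + Σ ν·ξ):
  Q: 492.4 − 1(427.9) = 64.5
  P: 0 + 1(427.9) − 1(315.9) = 112
  V: 0 + 1(315.9) = 315.9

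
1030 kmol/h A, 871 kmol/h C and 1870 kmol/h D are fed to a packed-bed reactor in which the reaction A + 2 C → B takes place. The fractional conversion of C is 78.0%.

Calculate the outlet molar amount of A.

C reacted = 0.78 × 871 = 679.4 kmol/h; ν_C = −2, so ξ = 679.4/2 = 339.7 kmol/h.
Outlet amounts (n = n₀ + ν ξ):
  A: 1030 − 1(339.7) = 690.3
  C: 871 − 2(339.7) = 191.6
  B: 0 + 1(339.7) = 339.7
  D: 1870 (inert)

690 kmol/h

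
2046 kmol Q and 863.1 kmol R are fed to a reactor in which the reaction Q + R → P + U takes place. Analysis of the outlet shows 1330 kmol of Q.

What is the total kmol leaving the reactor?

2910 kmol

For Q: n = n₀ − 1ξ → 1330 = 2046 − 1ξ, giving ξ = 716 kmol.
Outlet amounts (n = n₀ + ν ξ):
  Q: 2046 − 1(716) = 1330
  R: 863.1 − 1(716) = 147.1
  P: 0 + 1(716) = 716
  U: 0 + 1(716) = 716
Total out = 1330 + 147.1 + 716 + 716 = 2909 kmol.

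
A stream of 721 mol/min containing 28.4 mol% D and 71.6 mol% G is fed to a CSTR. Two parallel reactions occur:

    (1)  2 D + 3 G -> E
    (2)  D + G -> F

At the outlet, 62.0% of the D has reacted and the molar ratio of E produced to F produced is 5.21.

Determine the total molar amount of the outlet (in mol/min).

478 mol/min

Conversion of D: D consumed = 0.62 × 204.8 = 127 mol/min = 2ξ₁ + 1ξ₂.
Selectivity: 1ξ₁ / (1ξ₂) = 5.21 → ξ₁ = 5.21 ξ₂.
Substitute: (2·5.21 + 1) ξ₂ = 127 → ξ₂ = 11.12 mol/min, ξ₁ = 57.92 mol/min.
Outlet amounts (n = n₀ + Σ ν·ξ):
  D: 204.8 − 2(57.92) − 1(11.12) = 77.81
  G: 516.2 − 3(57.92) − 1(11.12) = 331.4
  E: 0 + 1(57.92) = 57.92
  F: 0 + 1(11.12) = 11.12
Total out = 77.81 + 331.4 + 57.92 + 11.12 = 478.2 mol/min.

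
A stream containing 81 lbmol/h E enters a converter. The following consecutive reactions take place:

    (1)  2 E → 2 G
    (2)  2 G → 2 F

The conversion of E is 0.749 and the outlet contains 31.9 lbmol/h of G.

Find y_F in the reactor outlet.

Conversion of E: E consumed = 2ξ₁ = 0.749 × 81 → ξ₁ = 30.33 lbmol/h.
G balance: n_G = 0 + 2ξ₁ − 2ξ₂ = 31.9 → ξ₂ = (2·30.33 − 31.9)/2 = 14.38 lbmol/h.
Outlet amounts (n = n₀ + Σ ν·ξ):
  E: 81 − 2(30.33) = 20.33
  G: 0 + 2(30.33) − 2(14.38) = 31.9
  F: 0 + 2(14.38) = 28.77
Total out = 81 lbmol/h; y_F = 28.77 / 81 = 0.3552.

0.355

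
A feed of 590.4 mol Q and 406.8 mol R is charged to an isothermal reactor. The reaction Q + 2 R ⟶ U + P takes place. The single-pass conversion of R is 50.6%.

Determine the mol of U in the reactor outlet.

103 mol

R reacted = 0.506 × 406.8 = 205.8 mol; ν_R = −2, so ξ = 205.8/2 = 102.9 mol.
Outlet amounts (n = n₀ + ν ξ):
  Q: 590.4 − 1(102.9) = 487.5
  R: 406.8 − 2(102.9) = 201
  U: 0 + 1(102.9) = 102.9
  P: 0 + 1(102.9) = 102.9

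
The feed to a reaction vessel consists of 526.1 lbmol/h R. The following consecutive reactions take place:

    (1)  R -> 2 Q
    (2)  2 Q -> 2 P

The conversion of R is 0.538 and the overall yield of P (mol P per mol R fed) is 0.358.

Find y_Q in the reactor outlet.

0.467

Conversion of R: R consumed = 1ξ₁ = 0.538 × 526.1 → ξ₁ = 283 lbmol/h.
Yield of P: 2ξ₂ / 526.1 = 0.358 → ξ₂ = 94.17 lbmol/h.
Outlet amounts (n = n₀ + Σ ν·ξ):
  R: 526.1 − 1(283) = 243.1
  Q: 0 + 2(283) − 2(94.17) = 377.7
  P: 0 + 2(94.17) = 188.3
Total out = 809.1 lbmol/h; y_Q = 377.7 / 809.1 = 0.4668.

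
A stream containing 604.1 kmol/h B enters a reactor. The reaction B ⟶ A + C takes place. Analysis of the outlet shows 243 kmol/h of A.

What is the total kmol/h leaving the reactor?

847 kmol/h

For A: n = n₀ + 1ξ → 243 = 0 + 1ξ, giving ξ = 243 kmol/h.
Outlet amounts (n = n₀ + ν ξ):
  B: 604.1 − 1(243) = 361.1
  A: 0 + 1(243) = 243
  C: 0 + 1(243) = 243
Total out = 361.1 + 243 + 243 = 847.1 kmol/h.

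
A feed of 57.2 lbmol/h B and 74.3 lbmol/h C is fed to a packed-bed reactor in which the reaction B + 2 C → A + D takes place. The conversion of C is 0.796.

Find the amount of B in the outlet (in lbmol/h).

C reacted = 0.796 × 74.3 = 59.14 lbmol/h; ν_C = −2, so ξ = 59.14/2 = 29.57 lbmol/h.
Outlet amounts (n = n₀ + ν ξ):
  B: 57.2 − 1(29.57) = 27.63
  C: 74.3 − 2(29.57) = 15.16
  A: 0 + 1(29.57) = 29.57
  D: 0 + 1(29.57) = 29.57

27.6 lbmol/h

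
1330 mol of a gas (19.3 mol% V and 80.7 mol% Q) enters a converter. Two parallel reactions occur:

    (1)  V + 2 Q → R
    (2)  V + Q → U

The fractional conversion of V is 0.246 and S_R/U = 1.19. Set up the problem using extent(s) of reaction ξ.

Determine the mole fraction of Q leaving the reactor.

0.792

Conversion of V: V consumed = 0.246 × 256.7 = 63.15 mol = 1ξ₁ + 1ξ₂.
Selectivity: 1ξ₁ / (1ξ₂) = 1.19 → ξ₁ = 1.19 ξ₂.
Substitute: (1·1.19 + 1) ξ₂ = 63.15 → ξ₂ = 28.83 mol, ξ₁ = 34.31 mol.
Outlet amounts (n = n₀ + Σ ν·ξ):
  V: 256.7 − 1(34.31) − 1(28.83) = 193.5
  Q: 1073 − 2(34.31) − 1(28.83) = 975.9
  R: 0 + 1(34.31) = 34.31
  U: 0 + 1(28.83) = 28.83
Total out = 1233 mol; y_Q = 975.9 / 1233 = 0.7917.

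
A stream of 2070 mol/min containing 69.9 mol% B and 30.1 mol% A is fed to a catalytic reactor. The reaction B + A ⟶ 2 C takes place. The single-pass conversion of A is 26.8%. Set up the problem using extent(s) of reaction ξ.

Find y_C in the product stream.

A reacted = 0.268 × 623.1 = 167 mol/min; ν_A = −1, so ξ = 167/1 = 167 mol/min.
Outlet amounts (n = n₀ + ν ξ):
  B: 1447 − 1(167) = 1280
  A: 623.1 − 1(167) = 456.1
  C: 0 + 2(167) = 334
Total out = 2070 mol/min; y_C = 334 / 2070 = 0.1613.

0.161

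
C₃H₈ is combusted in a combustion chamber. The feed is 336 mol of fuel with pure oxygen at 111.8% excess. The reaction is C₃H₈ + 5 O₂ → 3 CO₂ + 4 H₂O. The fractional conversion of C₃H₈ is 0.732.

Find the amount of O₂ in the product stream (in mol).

2330 mol

Stoichiometric O₂ = 5 × 336 = 1680 mol; O₂ fed = 1680 × 2.118 = 3558 mol.
Fuel reacted = 0.732 × 336 → ξ = 246 mol.
Outlet (n = n₀ + ν ξ):
  C₃H₈: 336 − 1(246) = 90.05
  O₂: 3558 − 5(246) = 2328
  CO₂: 0 + 3(246) = 737.9
  H₂O: 0 + 4(246) = 983.8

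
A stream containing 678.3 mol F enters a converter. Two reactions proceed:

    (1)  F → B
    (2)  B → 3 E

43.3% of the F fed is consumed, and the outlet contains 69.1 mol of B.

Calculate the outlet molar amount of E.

674 mol

Conversion of F: F consumed = 1ξ₁ = 0.433 × 678.3 → ξ₁ = 293.7 mol.
B balance: n_B = 0 + 1ξ₁ − 1ξ₂ = 69.1 → ξ₂ = (1·293.7 − 69.1)/1 = 224.6 mol.
Outlet amounts (n = n₀ + Σ ν·ξ):
  F: 678.3 − 1(293.7) = 384.6
  B: 0 + 1(293.7) − 1(224.6) = 69.1
  E: 0 + 3(224.6) = 673.8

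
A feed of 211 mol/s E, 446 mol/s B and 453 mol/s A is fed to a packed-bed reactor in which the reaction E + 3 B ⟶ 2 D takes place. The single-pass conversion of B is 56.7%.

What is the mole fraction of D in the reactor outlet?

0.179

B reacted = 0.567 × 446 = 252.9 mol/s; ν_B = −3, so ξ = 252.9/3 = 84.29 mol/s.
Outlet amounts (n = n₀ + ν ξ):
  E: 211 − 1(84.29) = 126.7
  B: 446 − 3(84.29) = 193.1
  D: 0 + 2(84.29) = 168.6
  A: 453 (inert)
Total out = 941.4 mol/s; y_D = 168.6 / 941.4 = 0.1791.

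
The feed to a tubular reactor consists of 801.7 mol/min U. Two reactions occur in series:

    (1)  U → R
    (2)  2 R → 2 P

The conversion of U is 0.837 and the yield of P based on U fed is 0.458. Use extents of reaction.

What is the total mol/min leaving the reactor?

Conversion of U: U consumed = 1ξ₁ = 0.837 × 801.7 → ξ₁ = 671 mol/min.
Yield of P: 2ξ₂ / 801.7 = 0.458 → ξ₂ = 183.6 mol/min.
Outlet amounts (n = n₀ + Σ ν·ξ):
  U: 801.7 − 1(671) = 130.7
  R: 0 + 1(671) − 2(183.6) = 303.8
  P: 0 + 2(183.6) = 367.2
Total out = 130.7 + 303.8 + 367.2 = 801.7 mol/min.

802 mol/min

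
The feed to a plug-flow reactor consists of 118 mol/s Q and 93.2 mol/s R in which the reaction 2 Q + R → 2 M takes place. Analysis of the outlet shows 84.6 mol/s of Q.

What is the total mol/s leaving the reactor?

194 mol/s

For Q: n = n₀ − 2ξ → 84.6 = 118 − 2ξ, giving ξ = 16.7 mol/s.
Outlet amounts (n = n₀ + ν ξ):
  Q: 118 − 2(16.7) = 84.6
  R: 93.2 − 1(16.7) = 76.5
  M: 0 + 2(16.7) = 33.4
Total out = 84.6 + 76.5 + 33.4 = 194.5 mol/s.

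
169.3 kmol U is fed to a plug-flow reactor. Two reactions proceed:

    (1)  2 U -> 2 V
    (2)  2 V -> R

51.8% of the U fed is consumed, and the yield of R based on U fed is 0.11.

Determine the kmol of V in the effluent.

50.5 kmol

Conversion of U: U consumed = 2ξ₁ = 0.518 × 169.3 → ξ₁ = 43.85 kmol.
Yield of R: 1ξ₂ / 169.3 = 0.11 → ξ₂ = 18.62 kmol.
Outlet amounts (n = n₀ + Σ ν·ξ):
  U: 169.3 − 2(43.85) = 81.6
  V: 0 + 2(43.85) − 2(18.62) = 50.45
  R: 0 + 1(18.62) = 18.62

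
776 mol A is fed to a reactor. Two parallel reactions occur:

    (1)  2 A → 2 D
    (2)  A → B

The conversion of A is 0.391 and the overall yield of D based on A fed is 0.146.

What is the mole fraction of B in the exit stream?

Yield of D: 2ξ₁ / 776 = 0.146 → ξ₁ = 56.65 mol.
Conversion of A: 2ξ₁ + 1ξ₂ = 0.391 × 776 = 303.4 → ξ₂ = 190.1 mol.
Outlet amounts (n = n₀ + Σ ν·ξ):
  A: 776 − 2(56.65) − 1(190.1) = 472.6
  D: 0 + 2(56.65) = 113.3
  B: 0 + 1(190.1) = 190.1
Total out = 776 mol; y_B = 190.1 / 776 = 0.245.

0.245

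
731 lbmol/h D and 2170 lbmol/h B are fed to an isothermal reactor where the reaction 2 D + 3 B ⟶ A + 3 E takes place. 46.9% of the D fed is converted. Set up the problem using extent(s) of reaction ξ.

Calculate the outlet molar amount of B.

1660 lbmol/h

D reacted = 0.469 × 731 = 342.8 lbmol/h; ν_D = −2, so ξ = 342.8/2 = 171.4 lbmol/h.
Outlet amounts (n = n₀ + ν ξ):
  D: 731 − 2(171.4) = 388.2
  B: 2170 − 3(171.4) = 1656
  A: 0 + 1(171.4) = 171.4
  E: 0 + 3(171.4) = 514.3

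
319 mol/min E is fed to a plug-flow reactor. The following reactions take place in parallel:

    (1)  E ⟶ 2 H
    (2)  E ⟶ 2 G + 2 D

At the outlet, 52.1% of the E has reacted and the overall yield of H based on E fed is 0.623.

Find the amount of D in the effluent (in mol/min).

Yield of H: 2ξ₁ / 319 = 0.623 → ξ₁ = 99.37 mol/min.
Conversion of E: 1ξ₁ + 1ξ₂ = 0.521 × 319 = 166.2 → ξ₂ = 66.83 mol/min.
Outlet amounts (n = n₀ + Σ ν·ξ):
  E: 319 − 1(99.37) − 1(66.83) = 152.8
  H: 0 + 2(99.37) = 198.7
  G: 0 + 2(66.83) = 133.7
  D: 0 + 2(66.83) = 133.7

134 mol/min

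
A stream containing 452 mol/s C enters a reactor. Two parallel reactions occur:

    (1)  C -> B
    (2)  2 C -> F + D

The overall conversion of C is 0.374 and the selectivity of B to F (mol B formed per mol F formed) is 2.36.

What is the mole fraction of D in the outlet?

Conversion of C: C consumed = 0.374 × 452 = 169 mol/s = 1ξ₁ + 2ξ₂.
Selectivity: 1ξ₁ / (1ξ₂) = 2.36 → ξ₁ = 2.36 ξ₂.
Substitute: (1·2.36 + 2) ξ₂ = 169 → ξ₂ = 38.77 mol/s, ξ₁ = 91.5 mol/s.
Outlet amounts (n = n₀ + Σ ν·ξ):
  C: 452 − 1(91.5) − 2(38.77) = 283
  B: 0 + 1(91.5) = 91.5
  F: 0 + 1(38.77) = 38.77
  D: 0 + 1(38.77) = 38.77
Total out = 452 mol/s; y_D = 38.77 / 452 = 0.08578.

0.0858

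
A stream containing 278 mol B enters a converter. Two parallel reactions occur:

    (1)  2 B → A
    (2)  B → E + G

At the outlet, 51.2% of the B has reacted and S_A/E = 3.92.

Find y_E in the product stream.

Conversion of B: B consumed = 0.512 × 278 = 142.3 mol = 2ξ₁ + 1ξ₂.
Selectivity: 1ξ₁ / (1ξ₂) = 3.92 → ξ₁ = 3.92 ξ₂.
Substitute: (2·3.92 + 1) ξ₂ = 142.3 → ξ₂ = 16.1 mol, ξ₁ = 63.12 mol.
Outlet amounts (n = n₀ + Σ ν·ξ):
  B: 278 − 2(63.12) − 1(16.1) = 135.7
  A: 0 + 1(63.12) = 63.12
  E: 0 + 1(16.1) = 16.1
  G: 0 + 1(16.1) = 16.1
Total out = 231 mol; y_E = 16.1 / 231 = 0.06971.

0.0697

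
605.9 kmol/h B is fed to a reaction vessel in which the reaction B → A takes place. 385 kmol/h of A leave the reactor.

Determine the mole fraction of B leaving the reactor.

0.365

For A: n = n₀ + 1ξ → 385 = 0 + 1ξ, giving ξ = 385 kmol/h.
Outlet amounts (n = n₀ + ν ξ):
  B: 605.9 − 1(385) = 220.9
  A: 0 + 1(385) = 385
Total out = 605.9 kmol/h; y_B = 220.9 / 605.9 = 0.3646.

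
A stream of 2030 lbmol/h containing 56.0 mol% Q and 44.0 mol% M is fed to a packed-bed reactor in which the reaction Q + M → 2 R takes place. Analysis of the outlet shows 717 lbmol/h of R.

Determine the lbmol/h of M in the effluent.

535 lbmol/h

For R: n = n₀ + 2ξ → 717 = 0 + 2ξ, giving ξ = 358.5 lbmol/h.
Outlet amounts (n = n₀ + ν ξ):
  Q: 1137 − 1(358.5) = 778.3
  M: 893.2 − 1(358.5) = 534.7
  R: 0 + 2(358.5) = 717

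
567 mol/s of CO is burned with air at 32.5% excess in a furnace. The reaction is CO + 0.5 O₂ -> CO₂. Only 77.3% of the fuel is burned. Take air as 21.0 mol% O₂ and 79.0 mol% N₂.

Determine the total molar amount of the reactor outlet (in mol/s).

2140 mol/s

Stoichiometric O₂ = 0.5 × 567 = 283.5 mol/s; O₂ fed = 283.5 × 1.325 = 375.6 mol/s.
N₂ fed = 375.6 × 79/21 = 1413 mol/s.
Fuel reacted = 0.773 × 567 → ξ = 438.3 mol/s.
Outlet (n = n₀ + ν ξ):
  CO: 567 − 1(438.3) = 128.7
  O₂: 375.6 − 0.5(438.3) = 156.5
  N₂: 1413 (inert)
  CO₂: 0 + 1(438.3) = 438.3
Total out = 128.7 + 156.5 + 1413 + 438.3 = 2137 mol/s.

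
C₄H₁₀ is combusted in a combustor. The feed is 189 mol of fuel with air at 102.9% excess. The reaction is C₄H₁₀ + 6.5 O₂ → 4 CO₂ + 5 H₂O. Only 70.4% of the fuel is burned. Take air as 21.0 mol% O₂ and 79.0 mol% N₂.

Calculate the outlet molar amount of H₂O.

665 mol

Stoichiometric O₂ = 6.5 × 189 = 1228 mol; O₂ fed = 1228 × 2.029 = 2493 mol.
N₂ fed = 2493 × 79/21 = 9377 mol.
Fuel reacted = 0.704 × 189 → ξ = 133.1 mol.
Outlet (n = n₀ + ν ξ):
  C₄H₁₀: 189 − 1(133.1) = 55.94
  O₂: 2493 − 6.5(133.1) = 1628
  N₂: 9377 (inert)
  CO₂: 0 + 4(133.1) = 532.2
  H₂O: 0 + 5(133.1) = 665.3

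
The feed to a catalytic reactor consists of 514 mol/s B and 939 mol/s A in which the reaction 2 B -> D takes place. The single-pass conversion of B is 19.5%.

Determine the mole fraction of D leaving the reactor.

0.0357

B reacted = 0.195 × 514 = 100.2 mol/s; ν_B = −2, so ξ = 100.2/2 = 50.12 mol/s.
Outlet amounts (n = n₀ + ν ξ):
  B: 514 − 2(50.12) = 413.8
  D: 0 + 1(50.12) = 50.12
  A: 939 (inert)
Total out = 1403 mol/s; y_D = 50.12 / 1403 = 0.03572.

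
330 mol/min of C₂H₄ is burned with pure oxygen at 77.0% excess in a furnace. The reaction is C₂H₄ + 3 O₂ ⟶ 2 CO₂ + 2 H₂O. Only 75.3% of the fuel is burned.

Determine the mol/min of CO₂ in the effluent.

497 mol/min

Stoichiometric O₂ = 3 × 330 = 990 mol/min; O₂ fed = 990 × 1.770 = 1752 mol/min.
Fuel reacted = 0.753 × 330 → ξ = 248.5 mol/min.
Outlet (n = n₀ + ν ξ):
  C₂H₄: 330 − 1(248.5) = 81.51
  O₂: 1752 − 3(248.5) = 1007
  CO₂: 0 + 2(248.5) = 497
  H₂O: 0 + 2(248.5) = 497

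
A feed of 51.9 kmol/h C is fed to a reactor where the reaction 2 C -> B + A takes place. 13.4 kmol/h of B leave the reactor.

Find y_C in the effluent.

For B: n = n₀ + 1ξ → 13.4 = 0 + 1ξ, giving ξ = 13.4 kmol/h.
Outlet amounts (n = n₀ + ν ξ):
  C: 51.9 − 2(13.4) = 25.1
  B: 0 + 1(13.4) = 13.4
  A: 0 + 1(13.4) = 13.4
Total out = 51.9 kmol/h; y_C = 25.1 / 51.9 = 0.4836.

0.484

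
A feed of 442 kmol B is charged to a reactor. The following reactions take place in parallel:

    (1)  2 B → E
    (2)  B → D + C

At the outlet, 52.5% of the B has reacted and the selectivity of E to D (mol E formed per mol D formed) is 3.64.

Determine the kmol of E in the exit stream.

102 kmol

Conversion of B: B consumed = 0.525 × 442 = 232.1 kmol = 2ξ₁ + 1ξ₂.
Selectivity: 1ξ₁ / (1ξ₂) = 3.64 → ξ₁ = 3.64 ξ₂.
Substitute: (2·3.64 + 1) ξ₂ = 232.1 → ξ₂ = 28.03 kmol, ξ₁ = 102 kmol.
Outlet amounts (n = n₀ + Σ ν·ξ):
  B: 442 − 2(102) − 1(28.03) = 209.9
  E: 0 + 1(102) = 102
  D: 0 + 1(28.03) = 28.03
  C: 0 + 1(28.03) = 28.03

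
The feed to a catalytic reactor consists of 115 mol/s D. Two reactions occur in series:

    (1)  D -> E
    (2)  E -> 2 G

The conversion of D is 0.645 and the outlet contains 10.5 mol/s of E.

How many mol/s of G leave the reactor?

127 mol/s

Conversion of D: D consumed = 1ξ₁ = 0.645 × 115 → ξ₁ = 74.17 mol/s.
E balance: n_E = 0 + 1ξ₁ − 1ξ₂ = 10.5 → ξ₂ = (1·74.17 − 10.5)/1 = 63.67 mol/s.
Outlet amounts (n = n₀ + Σ ν·ξ):
  D: 115 − 1(74.17) = 40.83
  E: 0 + 1(74.17) − 1(63.67) = 10.5
  G: 0 + 2(63.67) = 127.3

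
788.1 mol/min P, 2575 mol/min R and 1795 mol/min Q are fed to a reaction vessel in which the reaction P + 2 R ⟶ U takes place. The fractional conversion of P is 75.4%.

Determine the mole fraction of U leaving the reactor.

P reacted = 0.754 × 788.1 = 594.2 mol/min; ν_P = −1, so ξ = 594.2/1 = 594.2 mol/min.
Outlet amounts (n = n₀ + ν ξ):
  P: 788.1 − 1(594.2) = 193.9
  R: 2575 − 2(594.2) = 1387
  U: 0 + 1(594.2) = 594.2
  Q: 1795 (inert)
Total out = 3970 mol/min; y_U = 594.2 / 3970 = 0.1497.

0.15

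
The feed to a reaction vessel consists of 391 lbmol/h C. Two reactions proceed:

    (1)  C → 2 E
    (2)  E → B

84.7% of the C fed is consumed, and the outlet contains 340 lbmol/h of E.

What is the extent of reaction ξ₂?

Conversion of C: C consumed = 1ξ₁ = 0.847 × 391 → ξ₁ = 331.2 lbmol/h.
E balance: n_E = 0 + 2ξ₁ − 1ξ₂ = 340 → ξ₂ = (2·331.2 − 340)/1 = 322.4 lbmol/h.
Outlet amounts (n = n₀ + Σ ν·ξ):
  C: 391 − 1(331.2) = 59.82
  E: 0 + 2(331.2) − 1(322.4) = 340
  B: 0 + 1(322.4) = 322.4

ξ₂ = 322 lbmol/h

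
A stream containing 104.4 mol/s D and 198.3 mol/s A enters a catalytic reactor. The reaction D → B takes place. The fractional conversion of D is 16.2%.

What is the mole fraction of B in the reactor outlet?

0.0559

D reacted = 0.162 × 104.4 = 16.91 mol/s; ν_D = −1, so ξ = 16.91/1 = 16.91 mol/s.
Outlet amounts (n = n₀ + ν ξ):
  D: 104.4 − 1(16.91) = 87.49
  B: 0 + 1(16.91) = 16.91
  A: 198.3 (inert)
Total out = 302.7 mol/s; y_B = 16.91 / 302.7 = 0.05587.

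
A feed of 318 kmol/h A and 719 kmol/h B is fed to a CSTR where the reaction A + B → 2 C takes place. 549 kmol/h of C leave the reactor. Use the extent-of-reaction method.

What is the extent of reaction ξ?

For C: n = n₀ + 2ξ → 549 = 0 + 2ξ, giving ξ = 274.5 kmol/h.
Outlet amounts (n = n₀ + ν ξ):
  A: 318 − 1(274.5) = 43.5
  B: 719 − 1(274.5) = 444.5
  C: 0 + 2(274.5) = 549

ξ = 274 kmol/h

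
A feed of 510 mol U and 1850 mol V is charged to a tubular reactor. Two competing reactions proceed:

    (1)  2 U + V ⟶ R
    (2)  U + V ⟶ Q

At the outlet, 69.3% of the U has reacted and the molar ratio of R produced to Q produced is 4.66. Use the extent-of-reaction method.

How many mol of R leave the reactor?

Conversion of U: U consumed = 0.693 × 510 = 353.4 mol = 2ξ₁ + 1ξ₂.
Selectivity: 1ξ₁ / (1ξ₂) = 4.66 → ξ₁ = 4.66 ξ₂.
Substitute: (2·4.66 + 1) ξ₂ = 353.4 → ξ₂ = 34.25 mol, ξ₁ = 159.6 mol.
Outlet amounts (n = n₀ + Σ ν·ξ):
  U: 510 − 2(159.6) − 1(34.25) = 156.6
  V: 1850 − 1(159.6) − 1(34.25) = 1656
  R: 0 + 1(159.6) = 159.6
  Q: 0 + 1(34.25) = 34.25

160 mol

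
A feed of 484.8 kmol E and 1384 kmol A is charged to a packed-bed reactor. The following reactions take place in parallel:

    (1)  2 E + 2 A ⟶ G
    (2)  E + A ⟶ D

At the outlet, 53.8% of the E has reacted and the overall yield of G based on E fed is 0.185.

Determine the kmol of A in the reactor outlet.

1120 kmol

Yield of G: 1ξ₁ / 484.8 = 0.185 → ξ₁ = 89.69 kmol.
Conversion of E: 2ξ₁ + 1ξ₂ = 0.538 × 484.8 = 260.8 → ξ₂ = 81.45 kmol.
Outlet amounts (n = n₀ + Σ ν·ξ):
  E: 484.8 − 2(89.69) − 1(81.45) = 224
  A: 1384 − 2(89.69) − 1(81.45) = 1123
  G: 0 + 1(89.69) = 89.69
  D: 0 + 1(81.45) = 81.45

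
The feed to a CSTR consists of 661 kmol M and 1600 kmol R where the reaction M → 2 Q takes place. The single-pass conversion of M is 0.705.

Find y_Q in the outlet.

0.342

M reacted = 0.705 × 661 = 466 kmol; ν_M = −1, so ξ = 466/1 = 466 kmol.
Outlet amounts (n = n₀ + ν ξ):
  M: 661 − 1(466) = 195
  Q: 0 + 2(466) = 932
  R: 1600 (inert)
Total out = 2727 kmol; y_Q = 932 / 2727 = 0.3418.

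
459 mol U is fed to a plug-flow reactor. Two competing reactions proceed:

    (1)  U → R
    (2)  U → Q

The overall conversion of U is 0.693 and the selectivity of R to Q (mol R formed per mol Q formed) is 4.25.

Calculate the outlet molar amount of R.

257 mol

Conversion of U: U consumed = 0.693 × 459 = 318.1 mol = 1ξ₁ + 1ξ₂.
Selectivity: 1ξ₁ / (1ξ₂) = 4.25 → ξ₁ = 4.25 ξ₂.
Substitute: (1·4.25 + 1) ξ₂ = 318.1 → ξ₂ = 60.59 mol, ξ₁ = 257.5 mol.
Outlet amounts (n = n₀ + Σ ν·ξ):
  U: 459 − 1(257.5) − 1(60.59) = 140.9
  R: 0 + 1(257.5) = 257.5
  Q: 0 + 1(60.59) = 60.59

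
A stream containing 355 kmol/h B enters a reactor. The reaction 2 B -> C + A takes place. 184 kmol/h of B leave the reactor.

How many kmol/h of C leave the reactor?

For B: n = n₀ − 2ξ → 184 = 355 − 2ξ, giving ξ = 85.5 kmol/h.
Outlet amounts (n = n₀ + ν ξ):
  B: 355 − 2(85.5) = 184
  C: 0 + 1(85.5) = 85.5
  A: 0 + 1(85.5) = 85.5

85.5 kmol/h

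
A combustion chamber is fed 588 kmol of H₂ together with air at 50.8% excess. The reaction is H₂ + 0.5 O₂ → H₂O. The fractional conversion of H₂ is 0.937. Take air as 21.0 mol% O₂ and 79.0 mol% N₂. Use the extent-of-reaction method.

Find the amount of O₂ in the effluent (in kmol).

Stoichiometric O₂ = 0.5 × 588 = 294 kmol; O₂ fed = 294 × 1.508 = 443.4 kmol.
N₂ fed = 443.4 × 79/21 = 1668 kmol.
Fuel reacted = 0.937 × 588 → ξ = 551 kmol.
Outlet (n = n₀ + ν ξ):
  H₂: 588 − 1(551) = 37.04
  O₂: 443.4 − 0.5(551) = 167.9
  N₂: 1668 (inert)
  H₂O: 0 + 1(551) = 551

168 kmol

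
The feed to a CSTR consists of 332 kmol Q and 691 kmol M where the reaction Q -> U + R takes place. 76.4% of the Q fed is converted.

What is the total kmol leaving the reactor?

Q reacted = 0.764 × 332 = 253.6 kmol; ν_Q = −1, so ξ = 253.6/1 = 253.6 kmol.
Outlet amounts (n = n₀ + ν ξ):
  Q: 332 − 1(253.6) = 78.35
  U: 0 + 1(253.6) = 253.6
  R: 0 + 1(253.6) = 253.6
  M: 691 (inert)
Total out = 78.35 + 253.6 + 253.6 + 691 = 1277 kmol.

1280 kmol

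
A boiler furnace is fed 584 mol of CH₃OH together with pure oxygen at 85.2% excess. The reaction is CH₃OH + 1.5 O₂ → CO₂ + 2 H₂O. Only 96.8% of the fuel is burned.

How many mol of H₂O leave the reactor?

1130 mol

Stoichiometric O₂ = 1.5 × 584 = 876 mol; O₂ fed = 876 × 1.852 = 1622 mol.
Fuel reacted = 0.968 × 584 → ξ = 565.3 mol.
Outlet (n = n₀ + ν ξ):
  CH₃OH: 584 − 1(565.3) = 18.69
  O₂: 1622 − 1.5(565.3) = 774.4
  CO₂: 0 + 1(565.3) = 565.3
  H₂O: 0 + 2(565.3) = 1131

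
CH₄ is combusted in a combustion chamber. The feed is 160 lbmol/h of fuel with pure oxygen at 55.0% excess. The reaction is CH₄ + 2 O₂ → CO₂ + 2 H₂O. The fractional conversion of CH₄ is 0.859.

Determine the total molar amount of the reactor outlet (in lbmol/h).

Stoichiometric O₂ = 2 × 160 = 320 lbmol/h; O₂ fed = 320 × 1.550 = 496 lbmol/h.
Fuel reacted = 0.859 × 160 → ξ = 137.4 lbmol/h.
Outlet (n = n₀ + ν ξ):
  CH₄: 160 − 1(137.4) = 22.56
  O₂: 496 − 2(137.4) = 221.1
  CO₂: 0 + 1(137.4) = 137.4
  H₂O: 0 + 2(137.4) = 274.9
Total out = 22.56 + 221.1 + 137.4 + 274.9 = 656 lbmol/h.

656 lbmol/h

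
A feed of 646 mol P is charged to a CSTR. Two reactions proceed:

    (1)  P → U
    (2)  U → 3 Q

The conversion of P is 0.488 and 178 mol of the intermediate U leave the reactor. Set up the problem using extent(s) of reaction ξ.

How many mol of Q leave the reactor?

Conversion of P: P consumed = 1ξ₁ = 0.488 × 646 → ξ₁ = 315.2 mol.
U balance: n_U = 0 + 1ξ₁ − 1ξ₂ = 178 → ξ₂ = (1·315.2 − 178)/1 = 137.2 mol.
Outlet amounts (n = n₀ + Σ ν·ξ):
  P: 646 − 1(315.2) = 330.8
  U: 0 + 1(315.2) − 1(137.2) = 178
  Q: 0 + 3(137.2) = 411.7

412 mol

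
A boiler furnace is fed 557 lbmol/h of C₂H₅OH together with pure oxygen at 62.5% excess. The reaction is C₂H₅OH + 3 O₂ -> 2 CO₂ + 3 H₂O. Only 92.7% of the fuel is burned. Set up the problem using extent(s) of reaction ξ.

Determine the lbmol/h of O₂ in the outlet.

Stoichiometric O₂ = 3 × 557 = 1671 lbmol/h; O₂ fed = 1671 × 1.625 = 2715 lbmol/h.
Fuel reacted = 0.927 × 557 → ξ = 516.3 lbmol/h.
Outlet (n = n₀ + ν ξ):
  C₂H₅OH: 557 − 1(516.3) = 40.66
  O₂: 2715 − 3(516.3) = 1166
  CO₂: 0 + 2(516.3) = 1033
  H₂O: 0 + 3(516.3) = 1549

1170 lbmol/h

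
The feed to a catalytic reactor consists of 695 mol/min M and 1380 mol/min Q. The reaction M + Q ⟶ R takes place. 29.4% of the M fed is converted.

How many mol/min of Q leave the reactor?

1180 mol/min

M reacted = 0.294 × 695 = 204.3 mol/min; ν_M = −1, so ξ = 204.3/1 = 204.3 mol/min.
Outlet amounts (n = n₀ + ν ξ):
  M: 695 − 1(204.3) = 490.7
  Q: 1380 − 1(204.3) = 1176
  R: 0 + 1(204.3) = 204.3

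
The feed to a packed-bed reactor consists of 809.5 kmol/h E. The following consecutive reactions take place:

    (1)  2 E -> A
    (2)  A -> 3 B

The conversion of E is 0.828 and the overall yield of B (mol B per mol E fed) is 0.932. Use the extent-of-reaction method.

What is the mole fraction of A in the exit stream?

0.0856

Conversion of E: E consumed = 2ξ₁ = 0.828 × 809.5 → ξ₁ = 335.1 kmol/h.
Yield of B: 3ξ₂ / 809.5 = 0.932 → ξ₂ = 251.5 kmol/h.
Outlet amounts (n = n₀ + Σ ν·ξ):
  E: 809.5 − 2(335.1) = 139.2
  A: 0 + 1(335.1) − 1(251.5) = 83.65
  B: 0 + 3(251.5) = 754.5
Total out = 977.3 kmol/h; y_A = 83.65 / 977.3 = 0.08559.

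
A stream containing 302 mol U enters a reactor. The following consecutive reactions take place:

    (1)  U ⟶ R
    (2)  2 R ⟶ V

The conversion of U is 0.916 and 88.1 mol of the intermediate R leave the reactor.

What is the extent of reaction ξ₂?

Conversion of U: U consumed = 1ξ₁ = 0.916 × 302 → ξ₁ = 276.6 mol.
R balance: n_R = 0 + 1ξ₁ − 2ξ₂ = 88.1 → ξ₂ = (1·276.6 − 88.1)/2 = 94.27 mol.
Outlet amounts (n = n₀ + Σ ν·ξ):
  U: 302 − 1(276.6) = 25.37
  R: 0 + 1(276.6) − 2(94.27) = 88.1
  V: 0 + 1(94.27) = 94.27

ξ₂ = 94.3 mol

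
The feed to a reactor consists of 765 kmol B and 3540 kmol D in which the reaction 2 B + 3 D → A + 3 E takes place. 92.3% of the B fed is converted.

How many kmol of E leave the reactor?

1060 kmol

B reacted = 0.923 × 765 = 706.1 kmol; ν_B = −2, so ξ = 706.1/2 = 353 kmol.
Outlet amounts (n = n₀ + ν ξ):
  B: 765 − 2(353) = 58.9
  D: 3540 − 3(353) = 2481
  A: 0 + 1(353) = 353
  E: 0 + 3(353) = 1059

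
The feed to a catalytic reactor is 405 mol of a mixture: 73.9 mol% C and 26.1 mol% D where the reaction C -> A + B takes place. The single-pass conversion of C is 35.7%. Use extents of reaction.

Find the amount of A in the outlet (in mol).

107 mol

C reacted = 0.357 × 299.3 = 106.8 mol; ν_C = −1, so ξ = 106.8/1 = 106.8 mol.
Outlet amounts (n = n₀ + ν ξ):
  C: 299.3 − 1(106.8) = 192.4
  A: 0 + 1(106.8) = 106.8
  B: 0 + 1(106.8) = 106.8
  D: 105.7 (inert)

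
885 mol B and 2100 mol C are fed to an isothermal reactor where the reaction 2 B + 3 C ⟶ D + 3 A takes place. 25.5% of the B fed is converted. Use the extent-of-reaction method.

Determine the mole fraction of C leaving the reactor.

B reacted = 0.255 × 885 = 225.7 mol; ν_B = −2, so ξ = 225.7/2 = 112.8 mol.
Outlet amounts (n = n₀ + ν ξ):
  B: 885 − 2(112.8) = 659.3
  C: 2100 − 3(112.8) = 1761
  D: 0 + 1(112.8) = 112.8
  A: 0 + 3(112.8) = 338.5
Total out = 2872 mol; y_C = 1761 / 2872 = 0.6133.

0.613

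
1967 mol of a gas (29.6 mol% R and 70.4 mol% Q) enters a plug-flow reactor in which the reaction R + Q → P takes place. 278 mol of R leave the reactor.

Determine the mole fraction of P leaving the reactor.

0.183

For R: n = n₀ − 1ξ → 278 = 582.2 − 1ξ, giving ξ = 304.2 mol.
Outlet amounts (n = n₀ + ν ξ):
  R: 582.2 − 1(304.2) = 278
  Q: 1385 − 1(304.2) = 1081
  P: 0 + 1(304.2) = 304.2
Total out = 1663 mol; y_P = 304.2 / 1663 = 0.183.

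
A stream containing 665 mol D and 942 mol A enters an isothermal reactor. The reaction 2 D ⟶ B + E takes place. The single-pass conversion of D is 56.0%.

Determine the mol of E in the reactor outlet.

186 mol

D reacted = 0.56 × 665 = 372.4 mol; ν_D = −2, so ξ = 372.4/2 = 186.2 mol.
Outlet amounts (n = n₀ + ν ξ):
  D: 665 − 2(186.2) = 292.6
  B: 0 + 1(186.2) = 186.2
  E: 0 + 1(186.2) = 186.2
  A: 942 (inert)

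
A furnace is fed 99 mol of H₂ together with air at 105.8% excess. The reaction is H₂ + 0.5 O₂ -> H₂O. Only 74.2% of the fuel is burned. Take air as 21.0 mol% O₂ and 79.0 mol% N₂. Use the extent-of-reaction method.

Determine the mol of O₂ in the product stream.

65.1 mol

Stoichiometric O₂ = 0.5 × 99 = 49.5 mol; O₂ fed = 49.5 × 2.058 = 101.9 mol.
N₂ fed = 101.9 × 79/21 = 383.2 mol.
Fuel reacted = 0.742 × 99 → ξ = 73.46 mol.
Outlet (n = n₀ + ν ξ):
  H₂: 99 − 1(73.46) = 25.54
  O₂: 101.9 − 0.5(73.46) = 65.14
  N₂: 383.2 (inert)
  H₂O: 0 + 1(73.46) = 73.46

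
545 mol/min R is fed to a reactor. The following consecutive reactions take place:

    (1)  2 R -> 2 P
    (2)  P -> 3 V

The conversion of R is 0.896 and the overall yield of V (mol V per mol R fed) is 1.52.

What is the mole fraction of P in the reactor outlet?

Conversion of R: R consumed = 2ξ₁ = 0.896 × 545 → ξ₁ = 244.2 mol/min.
Yield of V: 3ξ₂ / 545 = 1.52 → ξ₂ = 276.1 mol/min.
Outlet amounts (n = n₀ + Σ ν·ξ):
  R: 545 − 2(244.2) = 56.68
  P: 0 + 2(244.2) − 1(276.1) = 212.2
  V: 0 + 3(276.1) = 828.4
Total out = 1097 mol/min; y_P = 212.2 / 1097 = 0.1934.

0.193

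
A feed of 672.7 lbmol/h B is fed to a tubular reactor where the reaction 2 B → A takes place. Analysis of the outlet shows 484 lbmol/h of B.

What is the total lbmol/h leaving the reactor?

For B: n = n₀ − 2ξ → 484 = 672.7 − 2ξ, giving ξ = 94.35 lbmol/h.
Outlet amounts (n = n₀ + ν ξ):
  B: 672.7 − 2(94.35) = 484
  A: 0 + 1(94.35) = 94.35
Total out = 484 + 94.35 = 578.4 lbmol/h.

578 lbmol/h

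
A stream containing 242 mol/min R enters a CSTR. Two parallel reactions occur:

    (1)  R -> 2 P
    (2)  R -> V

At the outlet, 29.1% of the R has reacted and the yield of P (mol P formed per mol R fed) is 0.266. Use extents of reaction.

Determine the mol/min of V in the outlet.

38.2 mol/min

Yield of P: 2ξ₁ / 242 = 0.266 → ξ₁ = 32.19 mol/min.
Conversion of R: 1ξ₁ + 1ξ₂ = 0.291 × 242 = 70.42 → ξ₂ = 38.24 mol/min.
Outlet amounts (n = n₀ + Σ ν·ξ):
  R: 242 − 1(32.19) − 1(38.24) = 171.6
  P: 0 + 2(32.19) = 64.37
  V: 0 + 1(38.24) = 38.24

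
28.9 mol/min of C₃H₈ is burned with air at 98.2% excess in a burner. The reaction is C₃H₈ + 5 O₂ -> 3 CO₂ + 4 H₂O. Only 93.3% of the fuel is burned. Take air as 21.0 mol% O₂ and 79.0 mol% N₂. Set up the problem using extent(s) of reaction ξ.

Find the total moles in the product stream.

Stoichiometric O₂ = 5 × 28.9 = 144.5 mol/min; O₂ fed = 144.5 × 1.982 = 286.4 mol/min.
N₂ fed = 286.4 × 79/21 = 1077 mol/min.
Fuel reacted = 0.933 × 28.9 → ξ = 26.96 mol/min.
Outlet (n = n₀ + ν ξ):
  C₃H₈: 28.9 − 1(26.96) = 1.936
  O₂: 286.4 − 5(26.96) = 151.6
  N₂: 1077 (inert)
  CO₂: 0 + 3(26.96) = 80.89
  H₂O: 0 + 4(26.96) = 107.9
Total out = 1.936 + 151.6 + 1077 + 80.89 + 107.9 = 1420 mol/min.

1420 mol/min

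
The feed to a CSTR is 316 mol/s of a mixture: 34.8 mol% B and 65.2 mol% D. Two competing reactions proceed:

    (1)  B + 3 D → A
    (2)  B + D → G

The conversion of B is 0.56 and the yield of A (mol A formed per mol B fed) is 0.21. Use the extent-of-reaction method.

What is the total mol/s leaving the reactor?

208 mol/s

Yield of A: 1ξ₁ / 110 = 0.21 → ξ₁ = 23.09 mol/s.
Conversion of B: 1ξ₁ + 1ξ₂ = 0.56 × 110 = 61.58 → ξ₂ = 38.49 mol/s.
Outlet amounts (n = n₀ + Σ ν·ξ):
  B: 110 − 1(23.09) − 1(38.49) = 48.39
  D: 206 − 3(23.09) − 1(38.49) = 98.26
  A: 0 + 1(23.09) = 23.09
  G: 0 + 1(38.49) = 38.49
Total out = 48.39 + 98.26 + 23.09 + 38.49 = 208.2 mol/s.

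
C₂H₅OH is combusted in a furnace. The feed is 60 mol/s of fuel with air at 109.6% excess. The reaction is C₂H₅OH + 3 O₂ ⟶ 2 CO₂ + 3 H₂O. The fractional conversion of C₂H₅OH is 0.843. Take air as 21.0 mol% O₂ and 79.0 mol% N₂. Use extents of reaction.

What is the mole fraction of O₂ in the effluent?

Stoichiometric O₂ = 3 × 60 = 180 mol/s; O₂ fed = 180 × 2.096 = 377.3 mol/s.
N₂ fed = 377.3 × 79/21 = 1419 mol/s.
Fuel reacted = 0.843 × 60 → ξ = 50.58 mol/s.
Outlet (n = n₀ + ν ξ):
  C₂H₅OH: 60 − 1(50.58) = 9.42
  O₂: 377.3 − 3(50.58) = 225.5
  N₂: 1419 (inert)
  CO₂: 0 + 2(50.58) = 101.2
  H₂O: 0 + 3(50.58) = 151.7
Total out = 1907 mol/s; y_O₂ = 225.5 / 1907 = 0.1183.

0.118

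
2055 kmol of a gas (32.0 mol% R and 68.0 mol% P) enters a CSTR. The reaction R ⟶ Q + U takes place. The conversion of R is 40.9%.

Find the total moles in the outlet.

R reacted = 0.409 × 657.6 = 269 kmol; ν_R = −1, so ξ = 269/1 = 269 kmol.
Outlet amounts (n = n₀ + ν ξ):
  R: 657.6 − 1(269) = 388.6
  Q: 0 + 1(269) = 269
  U: 0 + 1(269) = 269
  P: 1397 (inert)
Total out = 388.6 + 269 + 269 + 1397 = 2324 kmol.

2320 kmol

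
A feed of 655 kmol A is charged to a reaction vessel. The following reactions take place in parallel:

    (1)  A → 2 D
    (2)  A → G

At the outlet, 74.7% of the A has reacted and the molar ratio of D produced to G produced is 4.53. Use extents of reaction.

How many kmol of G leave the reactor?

Conversion of A: A consumed = 0.747 × 655 = 489.3 kmol = 1ξ₁ + 1ξ₂.
Selectivity: 2ξ₁ / (1ξ₂) = 4.53 → ξ₁ = 2.265 ξ₂.
Substitute: (1·2.265 + 1) ξ₂ = 489.3 → ξ₂ = 149.9 kmol, ξ₁ = 339.4 kmol.
Outlet amounts (n = n₀ + Σ ν·ξ):
  A: 655 − 1(339.4) − 1(149.9) = 165.7
  D: 0 + 2(339.4) = 678.9
  G: 0 + 1(149.9) = 149.9

150 kmol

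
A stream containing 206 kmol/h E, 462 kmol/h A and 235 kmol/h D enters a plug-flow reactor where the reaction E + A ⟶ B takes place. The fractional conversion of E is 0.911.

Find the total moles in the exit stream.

715 kmol/h

E reacted = 0.911 × 206 = 187.7 kmol/h; ν_E = −1, so ξ = 187.7/1 = 187.7 kmol/h.
Outlet amounts (n = n₀ + ν ξ):
  E: 206 − 1(187.7) = 18.33
  A: 462 − 1(187.7) = 274.3
  B: 0 + 1(187.7) = 187.7
  D: 235 (inert)
Total out = 18.33 + 274.3 + 187.7 + 235 = 715.3 kmol/h.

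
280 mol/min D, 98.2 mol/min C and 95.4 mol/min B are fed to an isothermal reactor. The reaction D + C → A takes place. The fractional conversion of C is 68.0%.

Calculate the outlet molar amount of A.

66.8 mol/min

C reacted = 0.68 × 98.2 = 66.78 mol/min; ν_C = −1, so ξ = 66.78/1 = 66.78 mol/min.
Outlet amounts (n = n₀ + ν ξ):
  D: 280 − 1(66.78) = 213.2
  C: 98.2 − 1(66.78) = 31.42
  A: 0 + 1(66.78) = 66.78
  B: 95.4 (inert)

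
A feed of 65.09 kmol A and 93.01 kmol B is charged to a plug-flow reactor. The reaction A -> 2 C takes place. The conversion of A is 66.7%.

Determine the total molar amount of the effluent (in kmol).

A reacted = 0.667 × 65.09 = 43.42 kmol; ν_A = −1, so ξ = 43.42/1 = 43.42 kmol.
Outlet amounts (n = n₀ + ν ξ):
  A: 65.09 − 1(43.42) = 21.67
  C: 0 + 2(43.42) = 86.83
  B: 93.01 (inert)
Total out = 21.67 + 86.83 + 93.01 = 201.5 kmol.

202 kmol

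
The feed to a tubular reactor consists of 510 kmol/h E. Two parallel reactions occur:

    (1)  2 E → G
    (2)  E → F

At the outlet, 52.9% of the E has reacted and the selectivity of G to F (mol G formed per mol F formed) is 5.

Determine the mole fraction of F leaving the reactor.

0.0633

Conversion of E: E consumed = 0.529 × 510 = 269.8 kmol/h = 2ξ₁ + 1ξ₂.
Selectivity: 1ξ₁ / (1ξ₂) = 5 → ξ₁ = 5 ξ₂.
Substitute: (2·5 + 1) ξ₂ = 269.8 → ξ₂ = 24.53 kmol/h, ξ₁ = 122.6 kmol/h.
Outlet amounts (n = n₀ + Σ ν·ξ):
  E: 510 − 2(122.6) − 1(24.53) = 240.2
  G: 0 + 1(122.6) = 122.6
  F: 0 + 1(24.53) = 24.53
Total out = 387.4 kmol/h; y_F = 24.53 / 387.4 = 0.06332.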